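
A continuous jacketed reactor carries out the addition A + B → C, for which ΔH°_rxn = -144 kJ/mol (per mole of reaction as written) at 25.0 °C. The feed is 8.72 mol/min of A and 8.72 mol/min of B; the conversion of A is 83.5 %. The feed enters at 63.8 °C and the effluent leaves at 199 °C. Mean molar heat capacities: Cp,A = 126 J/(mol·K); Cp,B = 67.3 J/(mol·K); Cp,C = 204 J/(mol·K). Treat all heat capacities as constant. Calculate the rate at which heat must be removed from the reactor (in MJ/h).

Q_out = 48.4 MJ/h

Extent of reaction ξ = 0.835 × 8.72 = 7.2812 mol/min
Reaction term: ξ·ΔH°_rxn = 7.2812 × -144 = -1048.5 kJ/min
Sensible, feed 63.8→25 °C: -65.4 kJ/min
Outlet flows (mol/min): A 1.4388, B 1.4388, C 7.2812
Sensible, products 25→199 °C: 306.85 kJ/min
Q = ΔH = -807.05 kJ/min = -13.451 kW
Heat removed = 48.423 MJ/h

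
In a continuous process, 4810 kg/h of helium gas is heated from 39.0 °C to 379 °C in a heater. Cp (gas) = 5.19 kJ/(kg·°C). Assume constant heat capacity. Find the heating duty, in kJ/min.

Q = ṁ·Cp·ΔT = 4810 × 5.19 × (379 − 39.0) = 8.4877e+06 kJ/h
Converting: 8.4877e+06 / 3600 s = 2357.7 kW
Heating duty = 141460 kJ/min

Q = 141000 kJ/min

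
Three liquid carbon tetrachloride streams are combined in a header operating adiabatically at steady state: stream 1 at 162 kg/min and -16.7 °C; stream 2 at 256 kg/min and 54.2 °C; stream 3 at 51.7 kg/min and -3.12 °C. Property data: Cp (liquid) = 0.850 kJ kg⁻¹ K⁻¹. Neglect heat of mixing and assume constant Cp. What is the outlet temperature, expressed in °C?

No heat crosses the boundary, so H_out = H_in.
T_out = Σ ṁᵢCp,ᵢTᵢ / Σ ṁᵢCp,ᵢ
      = 9357.2 / 399.25 = 23.437 °C

T_out = 23.4 °C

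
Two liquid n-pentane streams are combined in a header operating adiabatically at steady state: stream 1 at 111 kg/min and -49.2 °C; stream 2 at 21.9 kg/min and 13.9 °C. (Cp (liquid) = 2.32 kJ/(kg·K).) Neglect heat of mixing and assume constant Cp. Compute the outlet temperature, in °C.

T_out = -38.8 °C

Adiabatic, steady state ⇒ Σ ṁᵢCp,ᵢ(T_out − Tᵢ) = 0
Σ ṁᵢCp,ᵢTᵢ = 111×2.32×-49.2 + 21.9×2.32×13.9 = -11964
Σ ṁᵢCp,ᵢ = 111×2.32 + 21.9×2.32 = 308.33
T_out = -11964 / 308.33 = -38.802 °C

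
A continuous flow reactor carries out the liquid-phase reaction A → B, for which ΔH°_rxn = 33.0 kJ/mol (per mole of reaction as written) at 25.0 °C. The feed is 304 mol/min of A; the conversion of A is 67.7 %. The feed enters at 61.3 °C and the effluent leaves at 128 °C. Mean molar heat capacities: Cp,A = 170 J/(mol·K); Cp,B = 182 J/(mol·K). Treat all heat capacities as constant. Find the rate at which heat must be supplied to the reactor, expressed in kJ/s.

Q_in = 175 kJ/s

Extent of reaction ξ = 0.677 × 304 = 205.81 mol/min
Reaction term: ξ·ΔH°_rxn = 205.81 × 33.0 = 6791.7 kJ/min
Sensible, feed 61.3→25 °C: -1876 kJ/min
Outlet flows (mol/min): A 98.192, B 205.81
Sensible, products 25→128 °C: 5577.4 kJ/min
Q = ΔH = 10493 kJ/min = 174.88 kW
Heat supplied = 174.88 kJ/s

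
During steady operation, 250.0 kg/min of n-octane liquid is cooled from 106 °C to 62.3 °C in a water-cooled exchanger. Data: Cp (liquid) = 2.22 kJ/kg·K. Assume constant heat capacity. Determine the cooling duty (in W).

Q = ṁ·Cp·ΔT = 250.0 × 2.22 × (62.3 − 106) = -24254 kJ/min
Converting: 24254 / 60 s = 404.23 kW
Cooling duty = 404220 W

Q_c = 404000 W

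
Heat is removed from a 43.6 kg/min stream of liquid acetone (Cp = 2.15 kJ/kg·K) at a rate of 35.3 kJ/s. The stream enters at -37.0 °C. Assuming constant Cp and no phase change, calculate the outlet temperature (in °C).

T_out = -59.6 °C

Q = 35.3 kJ/s = 2118 kJ/min
ΔT = Q/(ṁ·Cp) = 2118/(43.6×2.15) = 22.594 K
T_out = -37.0 − 22.594 = -59.594 °C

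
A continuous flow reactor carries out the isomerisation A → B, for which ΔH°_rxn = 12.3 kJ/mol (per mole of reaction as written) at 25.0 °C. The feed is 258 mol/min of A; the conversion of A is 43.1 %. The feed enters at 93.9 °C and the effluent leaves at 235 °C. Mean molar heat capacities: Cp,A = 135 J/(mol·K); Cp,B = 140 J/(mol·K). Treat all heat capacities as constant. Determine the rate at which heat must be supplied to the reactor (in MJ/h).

Extent of reaction ξ = 0.431 × 258 = 111.2 mol/min
Reaction term: ξ·ΔH°_rxn = 111.2 × 12.3 = 1367.7 kJ/min
Sensible, feed 93.9→25 °C: -2399.8 kJ/min
Outlet flows (mol/min): A 146.8, B 111.2
Sensible, products 25→235 °C: 7431.1 kJ/min
Q = ΔH = 6399 kJ/min = 106.65 kW
Heat supplied = 383.94 MJ/h

Q_in = 384 MJ/h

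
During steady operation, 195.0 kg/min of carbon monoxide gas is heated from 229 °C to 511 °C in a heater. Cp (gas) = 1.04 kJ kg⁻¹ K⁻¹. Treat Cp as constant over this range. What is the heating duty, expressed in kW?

Q = 953 kW

Q = ṁ·Cp·ΔT = 195.0 × 1.04 × (511 − 229) = 57190 kJ/min
Converting: 57190 / 60 s = 953.16 kW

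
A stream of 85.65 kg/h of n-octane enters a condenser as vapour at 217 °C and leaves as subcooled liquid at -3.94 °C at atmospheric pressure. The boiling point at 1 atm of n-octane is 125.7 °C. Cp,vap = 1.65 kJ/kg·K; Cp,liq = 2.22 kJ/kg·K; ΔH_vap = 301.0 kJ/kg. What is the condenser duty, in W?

Q_c = 17600 W

vapour 217→125.7 °C: -150.64 kJ/kg
condensation at 125.7 °C: -301 kJ/kg
liquid 125.7→-3.94 °C: -287.8 kJ/kg
Δh = -150.64 + -301 + -287.8 = -739.45 kJ/kg
Q = ṁ·Δh = 85.65 kg/h × -739.45 kJ/kg = -63334 kJ/h
|Q| = 17.593 kW = 17593 W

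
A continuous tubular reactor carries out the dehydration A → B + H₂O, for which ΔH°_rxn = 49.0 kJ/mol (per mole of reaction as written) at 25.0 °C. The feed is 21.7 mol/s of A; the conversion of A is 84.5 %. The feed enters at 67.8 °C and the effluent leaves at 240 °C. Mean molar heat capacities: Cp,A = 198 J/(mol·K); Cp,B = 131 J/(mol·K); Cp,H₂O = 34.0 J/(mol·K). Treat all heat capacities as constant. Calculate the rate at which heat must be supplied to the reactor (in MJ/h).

Q_in = 5430 MJ/h

Extent of reaction ξ = 0.845 × 21.7 = 18.336 mol/s
Reaction term: ξ·ΔH°_rxn = 18.336 × 49.0 = 898.49 kJ/s
Sensible, feed 67.8→25 °C: -183.89 kJ/s
Outlet flows (mol/s): A 3.3635, B 18.336, H₂O 18.336
Sensible, products 25→240 °C: 793.67 kJ/s
Q = ΔH = 1508.3 kJ/s = 1508.3 kW
Heat supplied = 5429.8 MJ/h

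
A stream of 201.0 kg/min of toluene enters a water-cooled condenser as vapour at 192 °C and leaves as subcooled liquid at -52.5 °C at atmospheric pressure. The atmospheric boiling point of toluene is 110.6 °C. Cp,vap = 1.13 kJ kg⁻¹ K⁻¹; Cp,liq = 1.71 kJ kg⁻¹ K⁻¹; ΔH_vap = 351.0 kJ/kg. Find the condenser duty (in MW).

vapour 192→110.6 °C: -91.982 kJ/kg
condensation at 110.6 °C: -351 kJ/kg
liquid 110.6→-52.5 °C: -278.9 kJ/kg
Δh = -91.982 + -351 + -278.9 = -721.88 kJ/kg
Q = ṁ·Δh = 201.0 kg/min × -721.88 kJ/kg = -145100 kJ/min
|Q| = 2418.3 kW = 2.4183 MW

Q_c = 2.42 MW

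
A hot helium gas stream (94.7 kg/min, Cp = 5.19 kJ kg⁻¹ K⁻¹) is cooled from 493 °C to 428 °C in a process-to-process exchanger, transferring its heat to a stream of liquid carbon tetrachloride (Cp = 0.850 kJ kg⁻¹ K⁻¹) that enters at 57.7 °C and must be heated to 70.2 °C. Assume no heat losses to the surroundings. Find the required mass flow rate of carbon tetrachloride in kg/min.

Heat released by hot stream: Q = 94.7 × 5.19 × (493 − 428) = 31947 kJ/min
Energy balance on cold side (adiabatic exchanger): Q = ṁ_c·Cp_c·(T_c,out − T_c,in)
ṁ_c = 31947 / [0.850 × (70.2 − 57.7)] = 3006.8 kg/min

ṁ_c = 3010 kg/min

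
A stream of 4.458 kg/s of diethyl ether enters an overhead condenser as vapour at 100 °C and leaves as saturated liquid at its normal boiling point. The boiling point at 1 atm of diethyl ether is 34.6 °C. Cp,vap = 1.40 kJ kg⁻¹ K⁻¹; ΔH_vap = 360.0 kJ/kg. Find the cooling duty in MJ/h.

vapour 100→34.6 °C: -91.56 kJ/kg
condensation at 34.6 °C: -360 kJ/kg
Δh = -91.56 + -360 = -451.56 kJ/kg
Q = ṁ·Δh = 4.458 kg/s × -451.56 kJ/kg = -2013.1 kJ/s
|Q| = 2013.1 kW = 7247 MJ/h

Q_c = 7250 MJ/h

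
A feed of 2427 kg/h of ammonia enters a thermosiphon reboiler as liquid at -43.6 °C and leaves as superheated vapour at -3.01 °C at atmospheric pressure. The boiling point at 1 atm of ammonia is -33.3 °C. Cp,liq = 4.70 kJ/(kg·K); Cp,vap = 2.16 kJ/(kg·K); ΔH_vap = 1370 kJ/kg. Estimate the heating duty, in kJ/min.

Q = 60000 kJ/min

liquid -43.6→-33.3 °C: 48.41 kJ/kg
vaporisation at -33.3 °C: 1370 kJ/kg
vapour -33.3→-3.01 °C: 65.426 kJ/kg
Δh = 48.41 + 1370 + 65.426 = 1483.8 kJ/kg
Q = ṁ·Δh = 2427 kg/h × 1483.8 kJ/kg = 3.6013e+06 kJ/h
|Q| = 1000.4 kW = 60021 kJ/min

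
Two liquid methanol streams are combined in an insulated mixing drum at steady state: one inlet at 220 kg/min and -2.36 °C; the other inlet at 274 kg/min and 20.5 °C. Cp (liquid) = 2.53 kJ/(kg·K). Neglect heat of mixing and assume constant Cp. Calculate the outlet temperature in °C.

T_out = 10.3 °C

Adiabatic, steady state ⇒ Σ ṁᵢCp,ᵢ(T_out − Tᵢ) = 0
Σ ṁᵢCp,ᵢTᵢ = 220×2.53×-2.36 + 274×2.53×20.5 = 12897
Σ ṁᵢCp,ᵢ = 220×2.53 + 274×2.53 = 1249.8
T_out = 12897 / 1249.8 = 10.319 °C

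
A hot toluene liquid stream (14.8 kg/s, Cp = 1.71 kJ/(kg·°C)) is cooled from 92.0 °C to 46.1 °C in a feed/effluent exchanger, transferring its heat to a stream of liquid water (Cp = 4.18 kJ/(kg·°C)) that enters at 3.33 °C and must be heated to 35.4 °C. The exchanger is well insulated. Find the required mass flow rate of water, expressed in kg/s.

Heat released by hot stream: Q = 14.8 × 1.71 × (92.0 − 46.1) = 1161.6 kJ/s
Energy balance on cold side (adiabatic exchanger): Q = ṁ_c·Cp_c·(T_c,out − T_c,in)
ṁ_c = 1161.6 / [4.18 × (35.4 − 3.33)] = 8.6655 kg/s

ṁ_c = 8.67 kg/s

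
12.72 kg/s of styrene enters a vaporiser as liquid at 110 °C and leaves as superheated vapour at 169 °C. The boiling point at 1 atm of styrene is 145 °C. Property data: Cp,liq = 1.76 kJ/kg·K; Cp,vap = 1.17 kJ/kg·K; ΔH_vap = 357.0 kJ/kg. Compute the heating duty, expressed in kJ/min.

liquid 110→145 °C: 61.6 kJ/kg
vaporisation at 145 °C: 357 kJ/kg
vapour 145→169 °C: 28.08 kJ/kg
Δh = 61.6 + 357 + 28.08 = 446.68 kJ/kg
Q = ṁ·Δh = 12.72 kg/s × 446.68 kJ/kg = 5681.8 kJ/s
|Q| = 5681.8 kW = 340910 kJ/min

Q = 341000 kJ/min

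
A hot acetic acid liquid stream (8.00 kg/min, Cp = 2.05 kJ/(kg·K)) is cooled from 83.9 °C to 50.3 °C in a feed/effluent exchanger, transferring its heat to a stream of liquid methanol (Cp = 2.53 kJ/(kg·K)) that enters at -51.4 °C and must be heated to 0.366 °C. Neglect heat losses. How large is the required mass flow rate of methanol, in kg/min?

Heat released by hot stream: Q = 8.00 × 2.05 × (83.9 − 50.3) = 551.04 kJ/min
Energy balance on cold side (adiabatic exchanger): Q = ṁ_c·Cp_c·(T_c,out − T_c,in)
ṁ_c = 551.04 / [2.53 × (0.366 − -51.4)] = 4.2074 kg/min

ṁ_c = 4.21 kg/min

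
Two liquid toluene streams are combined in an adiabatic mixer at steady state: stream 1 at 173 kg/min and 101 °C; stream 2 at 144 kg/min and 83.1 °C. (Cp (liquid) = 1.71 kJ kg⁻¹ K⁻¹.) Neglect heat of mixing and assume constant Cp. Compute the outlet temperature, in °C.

T_out = 92.9 °C

Adiabatic, steady state ⇒ Σ ṁᵢCp,ᵢ(T_out − Tᵢ) = 0
Σ ṁᵢCp,ᵢTᵢ = 173×1.71×101 + 144×1.71×83.1 = 50341
Σ ṁᵢCp,ᵢ = 173×1.71 + 144×1.71 = 542.07
T_out = 50341 / 542.07 = 92.869 °C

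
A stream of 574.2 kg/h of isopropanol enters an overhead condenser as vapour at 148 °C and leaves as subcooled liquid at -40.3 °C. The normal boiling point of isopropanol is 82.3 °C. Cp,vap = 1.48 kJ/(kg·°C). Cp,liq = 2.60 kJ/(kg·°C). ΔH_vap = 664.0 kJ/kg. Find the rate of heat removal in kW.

vapour 148→82.3 °C: -97.236 kJ/kg
condensation at 82.3 °C: -664 kJ/kg
liquid 82.3→-40.3 °C: -318.76 kJ/kg
Δh = -97.236 + -664 + -318.76 = -1080 kJ/kg
Q = ṁ·Δh = 574.2 kg/h × -1080 kJ/kg = -620130 kJ/h
|Q| = 172.26 kW

Q_c = 172 kW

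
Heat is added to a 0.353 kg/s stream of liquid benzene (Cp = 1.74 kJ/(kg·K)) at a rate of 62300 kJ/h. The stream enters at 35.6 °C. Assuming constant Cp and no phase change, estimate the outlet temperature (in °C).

Q = 62300 kJ/h = 17.306 kJ/s
ΔT = Q/(ṁ·Cp) = 17.306/(0.353×1.74) = 28.175 K
T_out = 35.6 + 28.175 = 63.775 °C

T_out = 63.8 °C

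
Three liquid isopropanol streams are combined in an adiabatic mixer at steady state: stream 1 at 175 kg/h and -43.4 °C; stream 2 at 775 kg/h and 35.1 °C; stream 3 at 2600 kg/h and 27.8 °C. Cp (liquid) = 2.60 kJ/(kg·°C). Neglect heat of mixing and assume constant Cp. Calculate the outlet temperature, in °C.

Energy balance with Q = 0: Σ ṁᵢCp,ᵢ(T_out − Tᵢ) = 0
T_out = Σ ṁᵢCp,ᵢTᵢ / Σ ṁᵢCp,ᵢ
      = 238910 / 9230 = 25.884 °C

T_out = 25.9 °C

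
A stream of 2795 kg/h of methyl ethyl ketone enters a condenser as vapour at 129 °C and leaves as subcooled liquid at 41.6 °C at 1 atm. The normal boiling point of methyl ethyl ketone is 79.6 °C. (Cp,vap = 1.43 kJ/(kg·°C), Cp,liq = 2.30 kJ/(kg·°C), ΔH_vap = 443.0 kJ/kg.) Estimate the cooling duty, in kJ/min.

vapour 129→79.6 °C: -70.642 kJ/kg
condensation at 79.6 °C: -443 kJ/kg
liquid 79.6→41.6 °C: -87.4 kJ/kg
Δh = -70.642 + -443 + -87.4 = -601.04 kJ/kg
Q = ṁ·Δh = 2795 kg/h × -601.04 kJ/kg = -1.6799e+06 kJ/h
|Q| = 466.64 kW = 27999 kJ/min

Q_c = 28000 kJ/min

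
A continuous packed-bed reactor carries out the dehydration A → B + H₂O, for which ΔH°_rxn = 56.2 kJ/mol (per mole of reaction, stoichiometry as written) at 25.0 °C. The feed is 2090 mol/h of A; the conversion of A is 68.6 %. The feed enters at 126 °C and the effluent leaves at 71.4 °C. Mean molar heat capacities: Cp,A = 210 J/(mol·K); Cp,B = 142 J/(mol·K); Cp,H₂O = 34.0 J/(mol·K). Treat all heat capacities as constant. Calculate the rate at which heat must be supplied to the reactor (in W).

Extent of reaction ξ = 0.686 × 2090 = 1433.7 mol/h
Reaction term: ξ·ΔH°_rxn = 1433.7 × 56.2 = 80576 kJ/h
Sensible, feed 126→25 °C: -44329 kJ/h
Outlet flows (mol/h): A 656.26, B 1433.7, H₂O 1433.7
Sensible, products 25→71.4 °C: 18103 kJ/h
Q = ΔH = 54350 kJ/h = 15.097 kW
Heat supplied = 15097 W

Q_in = 15100 W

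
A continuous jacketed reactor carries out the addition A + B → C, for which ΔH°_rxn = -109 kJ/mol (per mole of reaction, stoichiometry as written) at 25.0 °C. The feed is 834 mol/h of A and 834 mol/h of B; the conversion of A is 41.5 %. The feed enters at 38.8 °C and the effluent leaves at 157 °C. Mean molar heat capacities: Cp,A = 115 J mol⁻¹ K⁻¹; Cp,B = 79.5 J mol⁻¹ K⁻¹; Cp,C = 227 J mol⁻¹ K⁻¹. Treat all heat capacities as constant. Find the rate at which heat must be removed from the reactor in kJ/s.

Q_out = 4.74 kJ/s

Extent of reaction ξ = 0.415 × 834 = 346.11 mol/h
Reaction term: ξ·ΔH°_rxn = 346.11 × -109 = -37726 kJ/h
Sensible, feed 38.8→25 °C: -2238.5 kJ/h
Outlet flows (mol/h): A 487.89, B 487.89, C 346.11
Sensible, products 25→157 °C: 22897 kJ/h
Q = ΔH = -17068 kJ/h = -4.741 kW
Heat removed = 4.741 kJ/s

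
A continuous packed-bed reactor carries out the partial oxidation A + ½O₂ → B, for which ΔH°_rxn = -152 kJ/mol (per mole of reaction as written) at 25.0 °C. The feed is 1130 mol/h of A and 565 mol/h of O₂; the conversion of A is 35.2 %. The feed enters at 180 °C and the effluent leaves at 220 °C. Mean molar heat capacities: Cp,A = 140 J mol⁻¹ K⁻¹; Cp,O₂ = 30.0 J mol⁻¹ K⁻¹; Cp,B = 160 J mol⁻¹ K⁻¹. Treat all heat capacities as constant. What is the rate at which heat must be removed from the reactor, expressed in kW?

Extent of reaction ξ = 0.352 × 1130 = 397.76 mol/h
Reaction term: ξ·ΔH°_rxn = 397.76 × -152 = -60460 kJ/h
Sensible, feed 180→25 °C: -27148 kJ/h
Outlet flows (mol/h): A 732.24, O₂ 366.12, B 397.76
Sensible, products 25→220 °C: 34542 kJ/h
Q = ΔH = -53066 kJ/h = -14.74 kW
Heat removed = 14.74 kW

Q_out = 14.7 kW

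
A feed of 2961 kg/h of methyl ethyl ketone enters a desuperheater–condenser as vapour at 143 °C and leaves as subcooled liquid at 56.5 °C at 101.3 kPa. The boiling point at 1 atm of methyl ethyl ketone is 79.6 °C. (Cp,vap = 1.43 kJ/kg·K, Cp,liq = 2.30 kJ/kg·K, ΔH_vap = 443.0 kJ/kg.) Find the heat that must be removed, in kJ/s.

Q_c = 483 kJ/s

vapour 143→79.6 °C: -90.662 kJ/kg
condensation at 79.6 °C: -443 kJ/kg
liquid 79.6→56.5 °C: -53.13 kJ/kg
Δh = -90.662 + -443 + -53.13 = -586.79 kJ/kg
Q = ṁ·Δh = 2961 kg/h × -586.79 kJ/kg = -1.7375e+06 kJ/h
|Q| = 482.64 kW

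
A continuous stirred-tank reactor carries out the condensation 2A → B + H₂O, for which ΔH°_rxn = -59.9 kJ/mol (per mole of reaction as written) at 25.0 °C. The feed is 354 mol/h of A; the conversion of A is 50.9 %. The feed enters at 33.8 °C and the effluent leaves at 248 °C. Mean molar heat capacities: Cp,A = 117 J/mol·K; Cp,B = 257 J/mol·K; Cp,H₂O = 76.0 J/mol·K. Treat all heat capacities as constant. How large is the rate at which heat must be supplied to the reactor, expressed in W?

Q_in = 1520 W

Extent of reaction ξ = 0.509 × 354 / 2 = 90.093 mol/h
Reaction term: ξ·ΔH°_rxn = 90.093 × -59.9 = -5396.6 kJ/h
Sensible, feed 33.8→25 °C: -364.48 kJ/h
Outlet flows (mol/h): A 173.81, B 90.093, H₂O 90.093
Sensible, products 25→248 °C: 11225 kJ/h
Q = ΔH = 5464.1 kJ/h = 1.5178 kW
Heat supplied = 1517.8 W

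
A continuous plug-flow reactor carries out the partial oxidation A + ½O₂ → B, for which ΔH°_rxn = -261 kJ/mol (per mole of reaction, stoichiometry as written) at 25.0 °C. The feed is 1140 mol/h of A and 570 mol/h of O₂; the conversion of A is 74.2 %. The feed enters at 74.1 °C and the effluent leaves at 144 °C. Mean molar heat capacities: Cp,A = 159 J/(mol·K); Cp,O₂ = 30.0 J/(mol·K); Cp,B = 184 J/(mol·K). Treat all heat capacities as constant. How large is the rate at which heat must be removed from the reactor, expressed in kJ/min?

Extent of reaction ξ = 0.742 × 1140 = 845.88 mol/h
Reaction term: ξ·ΔH°_rxn = 845.88 × -261 = -220770 kJ/h
Sensible, feed 74.1→25 °C: -9739.5 kJ/h
Outlet flows (mol/h): A 294.12, O₂ 147.06, B 845.88
Sensible, products 25→144 °C: 24611 kJ/h
Q = ΔH = -205900 kJ/h = -57.195 kW
Heat removed = 3431.7 kJ/min

Q_out = 3430 kJ/min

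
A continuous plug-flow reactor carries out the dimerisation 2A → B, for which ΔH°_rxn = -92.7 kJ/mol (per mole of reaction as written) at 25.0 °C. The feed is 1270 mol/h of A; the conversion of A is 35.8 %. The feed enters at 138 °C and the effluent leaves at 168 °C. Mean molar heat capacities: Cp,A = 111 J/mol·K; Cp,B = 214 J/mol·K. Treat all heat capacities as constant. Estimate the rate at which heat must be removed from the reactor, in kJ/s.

Q_out = 4.75 kJ/s

Extent of reaction ξ = 0.358 × 1270 / 2 = 227.33 mol/h
Reaction term: ξ·ΔH°_rxn = 227.33 × -92.7 = -21073 kJ/h
Sensible, feed 138→25 °C: -15930 kJ/h
Outlet flows (mol/h): A 815.34, B 227.33
Sensible, products 25→168 °C: 19899 kJ/h
Q = ΔH = -17104 kJ/h = -4.7512 kW
Heat removed = 4.7512 kJ/s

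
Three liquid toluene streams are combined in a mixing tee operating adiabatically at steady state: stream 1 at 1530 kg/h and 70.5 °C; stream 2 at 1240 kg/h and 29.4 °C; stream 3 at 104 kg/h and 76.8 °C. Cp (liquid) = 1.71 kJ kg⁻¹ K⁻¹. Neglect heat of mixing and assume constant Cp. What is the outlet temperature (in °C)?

T_out = 53.0 °C

No heat crosses the boundary, so H_out = H_in.
T_out = Σ ṁᵢCp,ᵢTᵢ / Σ ṁᵢCp,ᵢ
      = 260450 / 4914.5 = 52.995 °C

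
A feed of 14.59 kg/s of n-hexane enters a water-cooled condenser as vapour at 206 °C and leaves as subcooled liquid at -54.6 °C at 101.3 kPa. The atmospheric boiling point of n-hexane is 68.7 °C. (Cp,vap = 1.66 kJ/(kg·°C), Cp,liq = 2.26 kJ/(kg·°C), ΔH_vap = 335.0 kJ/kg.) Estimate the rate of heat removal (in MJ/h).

vapour 206→68.7 °C: -227.92 kJ/kg
condensation at 68.7 °C: -335 kJ/kg
liquid 68.7→-54.6 °C: -278.66 kJ/kg
Δh = -227.92 + -335 + -278.66 = -841.58 kJ/kg
Q = ṁ·Δh = 14.59 kg/s × -841.58 kJ/kg = -12279 kJ/s
|Q| = 12279 kW = 44203 MJ/h

Q_c = 44200 MJ/h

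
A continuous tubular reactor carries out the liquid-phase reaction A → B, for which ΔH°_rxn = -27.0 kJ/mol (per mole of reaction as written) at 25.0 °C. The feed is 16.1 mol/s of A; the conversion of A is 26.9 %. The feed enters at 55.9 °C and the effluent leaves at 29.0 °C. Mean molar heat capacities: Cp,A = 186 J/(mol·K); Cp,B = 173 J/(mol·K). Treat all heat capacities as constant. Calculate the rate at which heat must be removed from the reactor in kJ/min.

Q_out = 11900 kJ/min

Extent of reaction ξ = 0.269 × 16.1 = 4.3309 mol/s
Reaction term: ξ·ΔH°_rxn = 4.3309 × -27.0 = -116.93 kJ/s
Sensible, feed 55.9→25 °C: -92.533 kJ/s
Outlet flows (mol/s): A 11.769, B 4.3309
Sensible, products 25→29.0 °C: 11.753 kJ/s
Q = ΔH = -197.71 kJ/s = -197.71 kW
Heat removed = 11863 kJ/min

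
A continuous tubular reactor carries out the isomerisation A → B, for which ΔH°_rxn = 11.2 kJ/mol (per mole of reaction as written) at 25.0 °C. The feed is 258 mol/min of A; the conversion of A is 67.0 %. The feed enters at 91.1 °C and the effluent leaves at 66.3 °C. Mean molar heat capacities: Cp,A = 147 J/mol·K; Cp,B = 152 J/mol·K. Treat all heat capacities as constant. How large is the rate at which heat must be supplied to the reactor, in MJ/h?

Q_in = 61.9 MJ/h

Extent of reaction ξ = 0.670 × 258 = 172.86 mol/min
Reaction term: ξ·ΔH°_rxn = 172.86 × 11.2 = 1936 kJ/min
Sensible, feed 91.1→25 °C: -2506.9 kJ/min
Outlet flows (mol/min): A 85.14, B 172.86
Sensible, products 25→66.3 °C: 1602 kJ/min
Q = ΔH = 1031.2 kJ/min = 17.186 kW
Heat supplied = 61.87 MJ/h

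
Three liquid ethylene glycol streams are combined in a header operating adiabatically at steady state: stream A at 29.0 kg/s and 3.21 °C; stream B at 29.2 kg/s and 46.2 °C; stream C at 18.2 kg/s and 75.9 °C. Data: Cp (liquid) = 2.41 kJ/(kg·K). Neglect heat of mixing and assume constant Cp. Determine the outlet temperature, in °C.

T_out = 37.0 °C

Adiabatic, steady state ⇒ Σ ṁᵢCp,ᵢ(T_out − Tᵢ) = 0
T_out = Σ ṁᵢCp,ᵢTᵢ / Σ ṁᵢCp,ᵢ
      = 6804.7 / 184.12 = 36.957 °C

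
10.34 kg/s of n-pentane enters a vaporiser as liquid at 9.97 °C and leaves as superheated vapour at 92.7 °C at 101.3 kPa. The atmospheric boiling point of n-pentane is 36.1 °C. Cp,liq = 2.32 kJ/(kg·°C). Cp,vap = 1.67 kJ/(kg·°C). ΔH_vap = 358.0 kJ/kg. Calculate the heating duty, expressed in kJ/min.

Q = 318000 kJ/min

liquid 9.97→36.1 °C: 60.622 kJ/kg
vaporisation at 36.1 °C: 358 kJ/kg
vapour 36.1→92.7 °C: 94.522 kJ/kg
Δh = 60.622 + 358 + 94.522 = 513.14 kJ/kg
Q = ṁ·Δh = 10.34 kg/s × 513.14 kJ/kg = 5305.9 kJ/s
|Q| = 5305.9 kW = 318350 kJ/min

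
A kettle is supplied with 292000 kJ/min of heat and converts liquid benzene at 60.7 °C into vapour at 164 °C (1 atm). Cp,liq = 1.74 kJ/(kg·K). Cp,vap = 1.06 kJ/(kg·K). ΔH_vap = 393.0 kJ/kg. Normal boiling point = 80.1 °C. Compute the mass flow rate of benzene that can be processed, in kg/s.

ṁ = 9.44 kg/s

Δh = 1.74×(80.1−60.7) + 393.0 + 1.06×(164−80.1) = 515.69 kJ/kg
Q = 292000 kJ/min = 4866.7 kJ/s = 4866.7 kJ/s
ṁ = Q/Δh = 4866.7 / 515.69 = 9.4372 kg/s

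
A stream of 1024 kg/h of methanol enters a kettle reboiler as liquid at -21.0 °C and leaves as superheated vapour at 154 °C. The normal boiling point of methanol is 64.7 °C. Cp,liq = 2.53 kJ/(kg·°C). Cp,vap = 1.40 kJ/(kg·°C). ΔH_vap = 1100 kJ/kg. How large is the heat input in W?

liquid -21.0→64.7 °C: 216.82 kJ/kg
vaporisation at 64.7 °C: 1100 kJ/kg
vapour 64.7→154 °C: 125.02 kJ/kg
Δh = 216.82 + 1100 + 125.02 = 1441.8 kJ/kg
Q = ṁ·Δh = 1024 kg/h × 1441.8 kJ/kg = 1.4764e+06 kJ/h
|Q| = 410.12 kW = 410120 W

Q = 410000 W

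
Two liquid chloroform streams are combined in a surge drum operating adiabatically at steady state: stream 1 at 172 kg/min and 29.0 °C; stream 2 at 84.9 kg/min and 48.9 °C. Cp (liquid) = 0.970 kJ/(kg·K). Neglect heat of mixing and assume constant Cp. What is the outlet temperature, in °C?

T_out = 35.6 °C

Energy balance with Q = 0: Σ ṁᵢCp,ᵢ(T_out − Tᵢ) = 0
T_out = Σ ṁᵢCp,ᵢTᵢ / Σ ṁᵢCp,ᵢ
      = 8865.4 / 249.19 = 35.577 °C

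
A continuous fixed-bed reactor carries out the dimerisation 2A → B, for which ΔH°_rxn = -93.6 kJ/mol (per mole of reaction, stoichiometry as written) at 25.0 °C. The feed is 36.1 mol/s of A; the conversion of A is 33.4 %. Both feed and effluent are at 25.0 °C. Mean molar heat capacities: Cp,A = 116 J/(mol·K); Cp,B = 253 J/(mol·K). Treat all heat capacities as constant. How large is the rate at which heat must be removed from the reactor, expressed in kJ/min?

Extent of reaction ξ = 0.334 × 36.1 / 2 = 6.0287 mol/s
Reaction term: ξ·ΔH°_rxn = 6.0287 × -93.6 = -564.29 kJ/s
Q = ΔH = -564.29 kJ/s = -564.29 kW
Heat removed = 33857 kJ/min

Q_out = 33900 kJ/min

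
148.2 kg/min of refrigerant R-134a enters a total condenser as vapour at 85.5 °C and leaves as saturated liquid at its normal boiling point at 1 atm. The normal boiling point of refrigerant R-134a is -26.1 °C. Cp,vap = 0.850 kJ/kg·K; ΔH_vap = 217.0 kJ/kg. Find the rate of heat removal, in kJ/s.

vapour 85.5→-26.1 °C: -94.86 kJ/kg
condensation at -26.1 °C: -217 kJ/kg
Δh = -94.86 + -217 = -311.86 kJ/kg
Q = ṁ·Δh = 148.2 kg/min × -311.86 kJ/kg = -46218 kJ/min
|Q| = 770.29 kW

Q_c = 770 kJ/s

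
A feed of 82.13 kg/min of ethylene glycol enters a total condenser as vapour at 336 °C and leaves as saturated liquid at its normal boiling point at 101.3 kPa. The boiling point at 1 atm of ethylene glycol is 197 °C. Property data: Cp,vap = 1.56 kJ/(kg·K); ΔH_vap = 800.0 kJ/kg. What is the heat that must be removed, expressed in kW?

Q_c = 1390 kW

vapour 336→197 °C: -216.84 kJ/kg
condensation at 197 °C: -800 kJ/kg
Δh = -216.84 + -800 = -1016.8 kJ/kg
Q = ṁ·Δh = 82.13 kg/min × -1016.8 kJ/kg = -83513 kJ/min
|Q| = 1391.9 kW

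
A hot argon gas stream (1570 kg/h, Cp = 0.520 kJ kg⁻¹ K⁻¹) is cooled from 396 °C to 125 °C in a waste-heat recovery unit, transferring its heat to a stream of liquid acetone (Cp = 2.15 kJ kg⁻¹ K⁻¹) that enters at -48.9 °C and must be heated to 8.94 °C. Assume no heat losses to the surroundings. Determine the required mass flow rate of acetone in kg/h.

Heat released by hot stream: Q = 1570 × 0.520 × (396 − 125) = 221240 kJ/h
Energy balance on cold side (adiabatic exchanger): Q = ṁ_c·Cp_c·(T_c,out − T_c,in)
ṁ_c = 221240 / [2.15 × (8.94 − -48.9)] = 1779.1 kg/h

ṁ_c = 1780 kg/h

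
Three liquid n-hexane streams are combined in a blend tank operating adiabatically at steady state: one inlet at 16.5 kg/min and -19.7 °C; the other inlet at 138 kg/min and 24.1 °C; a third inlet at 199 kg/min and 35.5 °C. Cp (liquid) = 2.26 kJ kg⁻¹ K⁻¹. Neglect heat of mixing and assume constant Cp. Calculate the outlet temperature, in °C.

T_out = 28.5 °C

No heat crosses the boundary, so H_out = H_in.
T_out = Σ ṁᵢCp,ᵢTᵢ / Σ ṁᵢCp,ᵢ
      = 22747 / 798.91 = 28.473 °C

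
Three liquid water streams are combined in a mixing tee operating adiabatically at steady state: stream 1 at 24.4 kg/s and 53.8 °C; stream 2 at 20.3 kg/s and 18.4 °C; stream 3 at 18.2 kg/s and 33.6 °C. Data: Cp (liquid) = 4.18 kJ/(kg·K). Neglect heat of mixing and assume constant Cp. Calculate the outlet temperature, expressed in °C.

Energy balance with Q = 0: Σ ṁᵢCp,ᵢ(T_out − Tᵢ) = 0
Σ ṁᵢCp,ᵢTᵢ = 24.4×4.18×53.8 + 20.3×4.18×18.4 + 18.2×4.18×33.6 = 9604.6
Σ ṁᵢCp,ᵢ = 24.4×4.18 + 20.3×4.18 + 18.2×4.18 = 262.92
T_out = 9604.6 / 262.92 = 36.53 °C

T_out = 36.5 °C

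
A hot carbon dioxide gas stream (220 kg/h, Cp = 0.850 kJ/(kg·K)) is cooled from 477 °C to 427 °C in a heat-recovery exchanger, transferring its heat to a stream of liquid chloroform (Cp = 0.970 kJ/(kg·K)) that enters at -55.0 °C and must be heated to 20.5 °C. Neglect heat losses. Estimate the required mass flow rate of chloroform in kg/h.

Heat released by hot stream: Q = 220 × 0.850 × (477 − 427) = 9350 kJ/h
Energy balance on cold side (adiabatic exchanger): Q = ṁ_c·Cp_c·(T_c,out − T_c,in)
ṁ_c = 9350 / [0.970 × (20.5 − -55.0)] = 127.67 kg/h

ṁ_c = 128 kg/h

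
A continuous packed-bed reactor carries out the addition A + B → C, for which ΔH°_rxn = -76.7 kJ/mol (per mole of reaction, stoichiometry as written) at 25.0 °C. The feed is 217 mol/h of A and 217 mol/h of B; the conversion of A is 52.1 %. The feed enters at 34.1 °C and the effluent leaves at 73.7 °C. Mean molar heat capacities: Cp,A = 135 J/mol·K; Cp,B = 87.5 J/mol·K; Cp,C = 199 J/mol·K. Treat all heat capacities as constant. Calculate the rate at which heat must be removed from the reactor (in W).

Extent of reaction ξ = 0.521 × 217 = 113.06 mol/h
Reaction term: ξ·ΔH°_rxn = 113.06 × -76.7 = -8671.5 kJ/h
Sensible, feed 34.1→25 °C: -439.37 kJ/h
Outlet flows (mol/h): A 103.94, B 103.94, C 113.06
Sensible, products 25→73.7 °C: 2222 kJ/h
Q = ΔH = -6888.9 kJ/h = -1.9136 kW
Heat removed = 1913.6 W

Q_out = 1910 W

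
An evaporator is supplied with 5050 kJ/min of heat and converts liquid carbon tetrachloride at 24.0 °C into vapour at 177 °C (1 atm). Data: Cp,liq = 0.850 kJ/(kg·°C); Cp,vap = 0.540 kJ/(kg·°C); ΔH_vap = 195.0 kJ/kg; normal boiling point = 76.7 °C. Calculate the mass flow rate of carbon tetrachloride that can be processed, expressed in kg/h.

Δh = 0.850×(76.7−24.0) + 195.0 + 0.540×(177−76.7) = 293.96 kJ/kg
Q = 5050 kJ/min = 84.167 kJ/s = 303000 kJ/h
ṁ = Q/Δh = 303000 / 293.96 = 1030.8 kg/h

ṁ = 1030 kg/h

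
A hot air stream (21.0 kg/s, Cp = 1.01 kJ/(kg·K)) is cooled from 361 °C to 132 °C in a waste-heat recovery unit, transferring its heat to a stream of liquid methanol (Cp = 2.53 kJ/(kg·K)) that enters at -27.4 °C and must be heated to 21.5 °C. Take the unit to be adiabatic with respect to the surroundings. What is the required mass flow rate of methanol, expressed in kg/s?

ṁ_c = 39.3 kg/s

Heat released by hot stream: Q = 21.0 × 1.01 × (361 − 132) = 4857.1 kJ/s
Energy balance on cold side (adiabatic exchanger): Q = ṁ_c·Cp_c·(T_c,out − T_c,in)
ṁ_c = 4857.1 / [2.53 × (21.5 − -27.4)] = 39.26 kg/s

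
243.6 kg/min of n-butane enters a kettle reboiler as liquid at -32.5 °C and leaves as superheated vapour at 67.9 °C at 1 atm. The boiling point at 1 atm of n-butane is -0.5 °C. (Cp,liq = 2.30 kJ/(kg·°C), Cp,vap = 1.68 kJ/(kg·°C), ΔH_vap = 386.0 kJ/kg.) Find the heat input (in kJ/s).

Q = 2330 kJ/s

liquid -32.5→-0.5 °C: 73.6 kJ/kg
vaporisation at -0.5 °C: 386 kJ/kg
vapour -0.5→67.9 °C: 114.91 kJ/kg
Δh = 73.6 + 386 + 114.91 = 574.51 kJ/kg
Q = ṁ·Δh = 243.6 kg/min × 574.51 kJ/kg = 139950 kJ/min
|Q| = 2332.5 kW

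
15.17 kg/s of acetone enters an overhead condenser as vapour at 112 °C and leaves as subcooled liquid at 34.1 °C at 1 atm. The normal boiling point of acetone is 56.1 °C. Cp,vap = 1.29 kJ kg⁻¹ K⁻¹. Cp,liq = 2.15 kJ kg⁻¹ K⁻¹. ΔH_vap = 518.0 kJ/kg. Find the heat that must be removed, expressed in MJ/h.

vapour 112→56.1 °C: -72.111 kJ/kg
condensation at 56.1 °C: -518 kJ/kg
liquid 56.1→34.1 °C: -47.3 kJ/kg
Δh = -72.111 + -518 + -47.3 = -637.41 kJ/kg
Q = ṁ·Δh = 15.17 kg/s × -637.41 kJ/kg = -9669.5 kJ/s
|Q| = 9669.5 kW = 34810 MJ/h

Q_c = 34800 MJ/h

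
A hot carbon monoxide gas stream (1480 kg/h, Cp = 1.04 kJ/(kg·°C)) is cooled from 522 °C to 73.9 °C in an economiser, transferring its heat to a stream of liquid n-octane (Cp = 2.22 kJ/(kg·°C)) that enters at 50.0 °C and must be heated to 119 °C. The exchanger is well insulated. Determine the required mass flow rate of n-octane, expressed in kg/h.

Heat released by hot stream: Q = 1480 × 1.04 × (522 − 73.9) = 689720 kJ/h
Energy balance on cold side (adiabatic exchanger): Q = ṁ_c·Cp_c·(T_c,out − T_c,in)
ṁ_c = 689720 / [2.22 × (119 − 50.0)] = 4502.6 kg/h

ṁ_c = 4500 kg/h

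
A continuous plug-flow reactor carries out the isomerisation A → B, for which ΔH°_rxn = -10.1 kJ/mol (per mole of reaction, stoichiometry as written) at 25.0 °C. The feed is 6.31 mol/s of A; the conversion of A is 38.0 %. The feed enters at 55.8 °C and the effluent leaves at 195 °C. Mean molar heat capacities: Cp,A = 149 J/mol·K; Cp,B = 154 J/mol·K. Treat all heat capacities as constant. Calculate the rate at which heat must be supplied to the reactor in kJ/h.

Q_in = 391000 kJ/h

Extent of reaction ξ = 0.380 × 6.31 = 2.3978 mol/s
Reaction term: ξ·ΔH°_rxn = 2.3978 × -10.1 = -24.218 kJ/s
Sensible, feed 55.8→25 °C: -28.958 kJ/s
Outlet flows (mol/s): A 3.9122, B 2.3978
Sensible, products 25→195 °C: 161.87 kJ/s
Q = ΔH = 108.69 kJ/s = 108.69 kW
Heat supplied = 391300 kJ/h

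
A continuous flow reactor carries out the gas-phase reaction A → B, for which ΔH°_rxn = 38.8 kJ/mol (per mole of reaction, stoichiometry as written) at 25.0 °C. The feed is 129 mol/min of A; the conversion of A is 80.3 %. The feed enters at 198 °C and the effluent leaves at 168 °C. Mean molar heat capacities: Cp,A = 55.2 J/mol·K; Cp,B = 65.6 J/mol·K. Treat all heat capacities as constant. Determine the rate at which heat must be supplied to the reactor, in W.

Q_in = 66000 W

Extent of reaction ξ = 0.803 × 129 = 103.59 mol/min
Reaction term: ξ·ΔH°_rxn = 103.59 × 38.8 = 4019.2 kJ/min
Sensible, feed 198→25 °C: -1231.9 kJ/min
Outlet flows (mol/min): A 25.413, B 103.59
Sensible, products 25→168 °C: 1172.3 kJ/min
Q = ΔH = 3959.6 kJ/min = 65.993 kW
Heat supplied = 65993 W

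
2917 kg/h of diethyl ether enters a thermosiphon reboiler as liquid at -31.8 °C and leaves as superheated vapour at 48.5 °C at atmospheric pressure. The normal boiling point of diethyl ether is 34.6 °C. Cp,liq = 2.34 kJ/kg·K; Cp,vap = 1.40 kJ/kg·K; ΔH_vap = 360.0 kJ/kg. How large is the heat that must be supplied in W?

Q = 433000 W

liquid -31.8→34.6 °C: 155.38 kJ/kg
vaporisation at 34.6 °C: 360 kJ/kg
vapour 34.6→48.5 °C: 19.46 kJ/kg
Δh = 155.38 + 360 + 19.46 = 534.84 kJ/kg
Q = ṁ·Δh = 2917 kg/h × 534.84 kJ/kg = 1.5601e+06 kJ/h
|Q| = 433.37 kW = 433370 W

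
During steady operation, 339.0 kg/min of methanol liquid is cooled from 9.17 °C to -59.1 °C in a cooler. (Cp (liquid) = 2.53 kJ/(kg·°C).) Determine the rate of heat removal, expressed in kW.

Q_c = 976 kW

Q = ṁ·Cp·ΔT = 339.0 × 2.53 × (-59.1 − 9.17) = -58553 kJ/min
Converting: 58553 / 60 s = 975.89 kW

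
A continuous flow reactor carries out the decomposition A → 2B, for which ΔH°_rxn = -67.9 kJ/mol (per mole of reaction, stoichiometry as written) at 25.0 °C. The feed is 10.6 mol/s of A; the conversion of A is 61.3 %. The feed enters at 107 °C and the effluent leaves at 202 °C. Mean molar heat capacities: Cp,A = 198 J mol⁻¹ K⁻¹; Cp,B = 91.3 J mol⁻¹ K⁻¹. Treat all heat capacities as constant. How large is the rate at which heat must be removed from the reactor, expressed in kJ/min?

Extent of reaction ξ = 0.613 × 10.6 = 6.4978 mol/s
Reaction term: ξ·ΔH°_rxn = 6.4978 × -67.9 = -441.2 kJ/s
Sensible, feed 107→25 °C: -172.1 kJ/s
Outlet flows (mol/s): A 4.1022, B 12.996
Sensible, products 25→202 °C: 353.78 kJ/s
Q = ΔH = -259.53 kJ/s = -259.53 kW
Heat removed = 15572 kJ/min

Q_out = 15600 kJ/min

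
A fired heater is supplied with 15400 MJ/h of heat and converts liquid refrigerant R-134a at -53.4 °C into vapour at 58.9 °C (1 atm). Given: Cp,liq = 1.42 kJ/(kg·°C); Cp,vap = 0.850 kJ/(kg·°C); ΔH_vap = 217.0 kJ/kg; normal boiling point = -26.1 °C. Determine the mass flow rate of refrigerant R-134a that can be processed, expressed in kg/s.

Δh = 1.42×(-26.1−-53.4) + 217.0 + 0.850×(58.9−-26.1) = 328.02 kJ/kg
Q = 15400 MJ/h = 4277.8 kJ/s = 4277.8 kJ/s
ṁ = Q/Δh = 4277.8 / 328.02 = 13.041 kg/s

ṁ = 13.0 kg/s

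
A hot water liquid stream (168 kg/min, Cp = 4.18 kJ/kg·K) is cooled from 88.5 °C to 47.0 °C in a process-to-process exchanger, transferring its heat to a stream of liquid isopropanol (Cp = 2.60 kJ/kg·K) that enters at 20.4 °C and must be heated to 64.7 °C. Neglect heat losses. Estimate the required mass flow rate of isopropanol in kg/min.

ṁ_c = 253 kg/min

Heat released by hot stream: Q = 168 × 4.18 × (88.5 − 47.0) = 29143 kJ/min
Energy balance on cold side (adiabatic exchanger): Q = ṁ_c·Cp_c·(T_c,out − T_c,in)
ṁ_c = 29143 / [2.60 × (64.7 − 20.4)] = 253.02 kg/min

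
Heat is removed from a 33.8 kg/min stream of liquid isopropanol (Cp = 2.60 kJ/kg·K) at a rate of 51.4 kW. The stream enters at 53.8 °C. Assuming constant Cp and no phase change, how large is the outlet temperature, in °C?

Q = 51.4 kW = 3084 kJ/min
ΔT = Q/(ṁ·Cp) = 3084/(33.8×2.60) = 35.093 K
T_out = 53.8 − 35.093 = 18.707 °C

T_out = 18.7 °C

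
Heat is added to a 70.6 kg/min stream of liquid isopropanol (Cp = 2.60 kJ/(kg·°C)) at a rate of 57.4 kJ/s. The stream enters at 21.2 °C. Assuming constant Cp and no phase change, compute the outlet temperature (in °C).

Q = 57.4 kJ/s = 3444 kJ/min
ΔT = Q/(ṁ·Cp) = 3444/(70.6×2.60) = 18.762 K
T_out = 21.2 + 18.762 = 39.962 °C

T_out = 40.0 °C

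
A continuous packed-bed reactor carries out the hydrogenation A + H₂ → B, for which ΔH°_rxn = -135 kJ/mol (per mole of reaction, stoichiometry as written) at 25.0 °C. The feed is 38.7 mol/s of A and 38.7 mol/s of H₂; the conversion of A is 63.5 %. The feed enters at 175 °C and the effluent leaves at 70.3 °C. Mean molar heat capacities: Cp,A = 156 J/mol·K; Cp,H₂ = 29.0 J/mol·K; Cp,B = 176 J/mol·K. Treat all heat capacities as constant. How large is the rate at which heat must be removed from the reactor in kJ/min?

Q_out = 245000 kJ/min

Extent of reaction ξ = 0.635 × 38.7 = 24.575 mol/s
Reaction term: ξ·ΔH°_rxn = 24.575 × -135 = -3317.6 kJ/s
Sensible, feed 175→25 °C: -1073.9 kJ/s
Outlet flows (mol/s): A 14.126, H₂ 14.126, B 24.575
Sensible, products 25→70.3 °C: 314.31 kJ/s
Q = ΔH = -4077.2 kJ/s = -4077.2 kW
Heat removed = 244630 kJ/min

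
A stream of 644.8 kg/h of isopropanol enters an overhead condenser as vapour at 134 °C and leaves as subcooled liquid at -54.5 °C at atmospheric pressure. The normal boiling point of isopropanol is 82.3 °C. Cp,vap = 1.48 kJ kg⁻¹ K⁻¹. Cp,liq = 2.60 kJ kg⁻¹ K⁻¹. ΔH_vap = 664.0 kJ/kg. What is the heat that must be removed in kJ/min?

Q_c = 11800 kJ/min

vapour 134→82.3 °C: -76.516 kJ/kg
condensation at 82.3 °C: -664 kJ/kg
liquid 82.3→-54.5 °C: -355.68 kJ/kg
Δh = -76.516 + -664 + -355.68 = -1096.2 kJ/kg
Q = ṁ·Δh = 644.8 kg/h × -1096.2 kJ/kg = -706830 kJ/h
|Q| = 196.34 kW = 11780 kJ/min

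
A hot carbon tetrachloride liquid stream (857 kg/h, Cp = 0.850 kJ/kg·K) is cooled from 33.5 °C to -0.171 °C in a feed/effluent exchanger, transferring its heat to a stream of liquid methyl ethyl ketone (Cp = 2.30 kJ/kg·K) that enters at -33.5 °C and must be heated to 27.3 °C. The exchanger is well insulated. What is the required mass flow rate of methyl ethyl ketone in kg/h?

ṁ_c = 175 kg/h

Heat released by hot stream: Q = 857 × 0.850 × (33.5 − -0.171) = 24528 kJ/h
Energy balance on cold side (adiabatic exchanger): Q = ṁ_c·Cp_c·(T_c,out − T_c,in)
ṁ_c = 24528 / [2.30 × (27.3 − -33.5)] = 175.4 kg/h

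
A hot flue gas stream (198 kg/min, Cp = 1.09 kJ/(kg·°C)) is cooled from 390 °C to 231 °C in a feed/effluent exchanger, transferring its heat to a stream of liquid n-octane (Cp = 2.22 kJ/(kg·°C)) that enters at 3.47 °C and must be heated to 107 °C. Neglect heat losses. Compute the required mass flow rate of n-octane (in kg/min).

ṁ_c = 149 kg/min

Heat released by hot stream: Q = 198 × 1.09 × (390 − 231) = 34315 kJ/min
Energy balance on cold side (adiabatic exchanger): Q = ṁ_c·Cp_c·(T_c,out − T_c,in)
ṁ_c = 34315 / [2.22 × (107 − 3.47)] = 149.3 kg/min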